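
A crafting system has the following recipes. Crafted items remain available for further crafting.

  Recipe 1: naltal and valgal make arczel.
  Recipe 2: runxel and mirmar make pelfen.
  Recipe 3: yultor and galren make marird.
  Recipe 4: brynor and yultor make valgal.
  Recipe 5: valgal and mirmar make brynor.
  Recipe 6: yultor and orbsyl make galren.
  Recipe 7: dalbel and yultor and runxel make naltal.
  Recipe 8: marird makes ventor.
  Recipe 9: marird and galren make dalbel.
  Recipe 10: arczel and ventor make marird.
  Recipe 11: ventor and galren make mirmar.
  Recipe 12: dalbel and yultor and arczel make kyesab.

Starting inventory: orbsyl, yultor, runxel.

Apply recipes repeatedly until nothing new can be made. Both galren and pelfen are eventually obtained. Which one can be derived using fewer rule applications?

galren: Using Recipe 6, yultor and orbsyl make galren. [1 rule application]
pelfen: Using Recipe 6, yultor and orbsyl make galren. yultor and galren → marird (Recipe 3). marird → ventor (Recipe 8). ventor and galren → mirmar (Recipe 11). Using Recipe 2, runxel and mirmar make pelfen. [5 rule applications]
galren needs fewer.

galren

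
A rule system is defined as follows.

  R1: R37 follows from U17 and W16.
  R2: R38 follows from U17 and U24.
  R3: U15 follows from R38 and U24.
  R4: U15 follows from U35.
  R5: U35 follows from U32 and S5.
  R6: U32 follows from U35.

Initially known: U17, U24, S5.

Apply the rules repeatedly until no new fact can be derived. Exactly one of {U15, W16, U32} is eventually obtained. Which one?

From U17 and U24, R2 gives R38.
R38 and U24 hold, so U15 follows (R3).
No rule produces W16, and it is not given. U32 would need U35 (R6), but U35 is never established.

U15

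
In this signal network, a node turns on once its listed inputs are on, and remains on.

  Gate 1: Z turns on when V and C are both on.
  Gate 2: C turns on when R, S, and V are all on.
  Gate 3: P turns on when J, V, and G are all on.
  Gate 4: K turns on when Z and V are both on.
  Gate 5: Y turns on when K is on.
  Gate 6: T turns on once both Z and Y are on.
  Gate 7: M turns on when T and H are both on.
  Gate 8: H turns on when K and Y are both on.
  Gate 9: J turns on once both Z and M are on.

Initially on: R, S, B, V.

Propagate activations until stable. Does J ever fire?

Yes

R, S, and V are on, so C turns on (Gate 2).
V and C are on, so Z turns on (Gate 1).
Z and V are on, so K turns on (Gate 4).
K is on, so Y turns on (Gate 5).
Gate 8: K and Y on → H on.
Z and Y are on, so T turns on (Gate 6).
T and H are on, so M turns on (Gate 7).
Z and M are on, so J turns on (Gate 9).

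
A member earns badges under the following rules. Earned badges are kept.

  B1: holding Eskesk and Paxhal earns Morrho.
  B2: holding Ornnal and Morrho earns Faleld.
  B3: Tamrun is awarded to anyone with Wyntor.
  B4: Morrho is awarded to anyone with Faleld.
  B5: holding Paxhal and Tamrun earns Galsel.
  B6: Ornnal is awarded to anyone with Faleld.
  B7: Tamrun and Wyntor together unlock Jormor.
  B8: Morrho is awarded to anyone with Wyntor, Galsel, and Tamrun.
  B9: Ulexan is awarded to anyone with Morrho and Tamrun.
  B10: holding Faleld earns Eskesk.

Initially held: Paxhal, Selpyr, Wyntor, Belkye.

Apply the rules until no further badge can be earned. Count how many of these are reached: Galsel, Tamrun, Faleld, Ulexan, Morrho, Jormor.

With Wyntor, Tamrun is earned (B3).
With Tamrun and Wyntor, Jormor is earned (B7).
With Paxhal and Tamrun, Galsel is earned (B5).
With Wyntor, Galsel, and Tamrun, Morrho is earned (B8).
With Morrho and Tamrun, Ulexan is earned (B9).
Galsel: reached.
Tamrun: reached.
Faleld would need Ornnal and Morrho (B2), but Ornnal is never earned.
Ulexan: reached.
Morrho: reached.
Jormor: reached.
Reached: Galsel, Tamrun, Ulexan, Morrho, and Jormor — 5 of the 6.

5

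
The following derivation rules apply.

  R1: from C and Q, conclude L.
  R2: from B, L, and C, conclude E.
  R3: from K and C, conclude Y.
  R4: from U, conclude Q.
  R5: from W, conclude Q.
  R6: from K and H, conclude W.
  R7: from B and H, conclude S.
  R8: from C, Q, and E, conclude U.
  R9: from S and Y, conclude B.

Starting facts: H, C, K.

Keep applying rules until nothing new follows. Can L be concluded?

From K and H, R6 gives W.
From W, R5 gives Q.
C and Q hold, so L follows (R1).

Yes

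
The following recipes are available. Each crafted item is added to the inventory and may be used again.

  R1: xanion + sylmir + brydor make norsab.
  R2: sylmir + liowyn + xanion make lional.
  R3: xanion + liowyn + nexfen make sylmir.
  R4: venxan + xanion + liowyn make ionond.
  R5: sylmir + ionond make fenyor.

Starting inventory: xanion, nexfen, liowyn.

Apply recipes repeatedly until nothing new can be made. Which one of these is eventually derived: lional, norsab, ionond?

xanion + liowyn + nexfen → sylmir (R3).
sylmir + liowyn + xanion → lional (R2).
norsab would need xanion, sylmir, and brydor (R1), but brydor is never obtained. ionond would need venxan, xanion, and liowyn (R4), but venxan is never obtained.

lional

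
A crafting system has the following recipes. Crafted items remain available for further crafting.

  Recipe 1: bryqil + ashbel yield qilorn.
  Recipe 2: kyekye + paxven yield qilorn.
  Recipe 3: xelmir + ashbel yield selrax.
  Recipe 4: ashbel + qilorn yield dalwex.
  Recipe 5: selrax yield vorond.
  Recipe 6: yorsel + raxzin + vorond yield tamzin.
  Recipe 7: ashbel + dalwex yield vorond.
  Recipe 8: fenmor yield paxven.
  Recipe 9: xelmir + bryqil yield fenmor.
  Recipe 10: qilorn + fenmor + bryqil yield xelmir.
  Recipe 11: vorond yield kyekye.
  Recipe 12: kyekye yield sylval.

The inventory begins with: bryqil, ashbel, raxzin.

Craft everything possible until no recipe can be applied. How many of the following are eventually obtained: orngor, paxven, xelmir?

0

No rule produces orngor, and it is not given.
paxven would need fenmor (Recipe 8), but fenmor is never obtained.
xelmir would need qilorn, fenmor, and bryqil (Recipe 10), but fenmor is never obtained.
None of the 3 are reached.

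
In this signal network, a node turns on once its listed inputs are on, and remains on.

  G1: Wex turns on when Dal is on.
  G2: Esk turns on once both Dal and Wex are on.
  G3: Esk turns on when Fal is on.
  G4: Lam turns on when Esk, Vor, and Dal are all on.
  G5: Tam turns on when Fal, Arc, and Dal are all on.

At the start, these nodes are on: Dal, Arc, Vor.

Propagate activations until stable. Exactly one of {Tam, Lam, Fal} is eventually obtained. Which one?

Lam

G1: Dal on → Wex on.
Dal and Wex are on, so Esk turns on (G2).
G4: Esk, Vor, and Dal on → Lam on.
Tam would need Fal, Arc, and Dal (G5), but Fal never turns on. No rule produces Fal, and it is not given.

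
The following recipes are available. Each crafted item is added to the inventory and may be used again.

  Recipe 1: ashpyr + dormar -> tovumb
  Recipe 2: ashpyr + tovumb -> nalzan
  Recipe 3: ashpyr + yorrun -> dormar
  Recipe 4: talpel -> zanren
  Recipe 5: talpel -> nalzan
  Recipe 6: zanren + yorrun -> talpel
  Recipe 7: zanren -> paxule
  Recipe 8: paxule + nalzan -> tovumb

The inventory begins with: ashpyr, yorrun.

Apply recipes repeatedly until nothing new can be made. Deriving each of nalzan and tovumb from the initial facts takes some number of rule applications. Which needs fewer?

tovumb

tovumb: Using Recipe 3, ashpyr and yorrun make dormar. Using Recipe 1, ashpyr and dormar make tovumb. [2 rule applications]
nalzan: ashpyr + yorrun -> dormar (Recipe 3). Using Recipe 1, ashpyr and dormar make tovumb. Using Recipe 2, ashpyr and tovumb make nalzan. [3 rule applications]
tovumb needs fewer.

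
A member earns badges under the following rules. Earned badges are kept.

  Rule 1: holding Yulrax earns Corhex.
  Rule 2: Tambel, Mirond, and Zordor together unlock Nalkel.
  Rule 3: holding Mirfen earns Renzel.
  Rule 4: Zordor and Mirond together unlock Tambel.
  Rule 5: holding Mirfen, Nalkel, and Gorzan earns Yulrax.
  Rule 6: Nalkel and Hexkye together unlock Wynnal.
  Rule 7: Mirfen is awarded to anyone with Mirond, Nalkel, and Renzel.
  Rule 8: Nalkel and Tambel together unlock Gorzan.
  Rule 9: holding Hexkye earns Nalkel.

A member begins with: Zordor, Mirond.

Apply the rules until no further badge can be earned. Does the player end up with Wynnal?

No

Wynnal would need Nalkel and Hexkye (Rule 6), but Hexkye is never earned.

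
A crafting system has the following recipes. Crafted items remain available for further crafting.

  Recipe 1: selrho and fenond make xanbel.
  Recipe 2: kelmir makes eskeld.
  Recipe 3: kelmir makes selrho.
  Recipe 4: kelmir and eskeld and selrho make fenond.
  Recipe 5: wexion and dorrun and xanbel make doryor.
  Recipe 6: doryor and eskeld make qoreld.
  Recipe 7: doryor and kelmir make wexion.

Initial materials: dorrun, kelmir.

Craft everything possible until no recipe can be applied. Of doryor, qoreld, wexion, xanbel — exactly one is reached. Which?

xanbel

kelmir → selrho (Recipe 3).
kelmir → eskeld (Recipe 2).
kelmir and eskeld and selrho → fenond (Recipe 4).
Using Recipe 1, selrho and fenond make xanbel.
doryor would need wexion, dorrun, and xanbel (Recipe 5), but wexion is never obtained. qoreld would need doryor and eskeld (Recipe 6), but doryor is never obtained. wexion would need doryor and kelmir (Recipe 7), but doryor is never obtained.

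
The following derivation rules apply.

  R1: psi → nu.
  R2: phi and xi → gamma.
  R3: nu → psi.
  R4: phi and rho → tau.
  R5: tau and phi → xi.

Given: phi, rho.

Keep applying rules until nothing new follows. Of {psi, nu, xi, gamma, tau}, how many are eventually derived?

3

phi and rho hold, so tau follows (R4).
tau and phi hold, so xi follows (R5).
phi and xi hold, so gamma follows (R2).
psi would need nu (R3), but nu is never established.
nu would need psi (R1), but psi is never established.
xi: reached.
gamma: reached.
tau: reached.
Reached: xi, gamma, and tau — 3 of the 5.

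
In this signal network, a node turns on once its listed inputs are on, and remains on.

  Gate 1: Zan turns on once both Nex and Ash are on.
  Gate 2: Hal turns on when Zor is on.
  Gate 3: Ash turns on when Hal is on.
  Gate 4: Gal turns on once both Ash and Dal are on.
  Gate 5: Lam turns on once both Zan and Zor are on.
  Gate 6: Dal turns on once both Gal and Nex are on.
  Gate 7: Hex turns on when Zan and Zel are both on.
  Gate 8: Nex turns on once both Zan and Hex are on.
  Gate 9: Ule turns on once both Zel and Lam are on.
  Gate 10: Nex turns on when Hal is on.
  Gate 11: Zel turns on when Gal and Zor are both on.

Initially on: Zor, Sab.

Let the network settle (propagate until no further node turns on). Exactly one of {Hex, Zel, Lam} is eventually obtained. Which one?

Zor is on, so Hal turns on (Gate 2).
Gate 10: Hal on → Nex on.
Hal is on, so Ash turns on (Gate 3).
Nex and Ash are on, so Zan turns on (Gate 1).
Gate 5: Zan and Zor on → Lam on.
Zel would need Gal and Zor (Gate 11), but Gal never turns on. Hex would need Zan and Zel (Gate 7), but Zel never turns on.

Lam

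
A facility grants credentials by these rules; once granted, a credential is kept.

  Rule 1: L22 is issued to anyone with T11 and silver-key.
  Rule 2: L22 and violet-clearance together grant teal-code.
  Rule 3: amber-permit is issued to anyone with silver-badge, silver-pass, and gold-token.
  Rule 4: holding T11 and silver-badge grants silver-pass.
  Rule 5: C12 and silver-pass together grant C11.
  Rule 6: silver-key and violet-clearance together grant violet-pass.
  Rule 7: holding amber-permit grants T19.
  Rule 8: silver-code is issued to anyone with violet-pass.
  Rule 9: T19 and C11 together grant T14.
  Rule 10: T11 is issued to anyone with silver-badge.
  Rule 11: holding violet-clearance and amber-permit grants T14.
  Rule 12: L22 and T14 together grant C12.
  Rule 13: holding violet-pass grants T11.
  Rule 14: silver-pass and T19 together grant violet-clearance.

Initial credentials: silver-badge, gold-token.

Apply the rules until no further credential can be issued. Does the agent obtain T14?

Holding silver-badge grants T11 (Rule 10).
Holding T11 and silver-badge grants silver-pass (Rule 4).
Holding silver-badge, silver-pass, and gold-token grants amber-permit (Rule 3).
Holding amber-permit grants T19 (Rule 7).
Holding silver-pass and T19 grants violet-clearance (Rule 14).
Holding violet-clearance and amber-permit grants T14 (Rule 11).

Yes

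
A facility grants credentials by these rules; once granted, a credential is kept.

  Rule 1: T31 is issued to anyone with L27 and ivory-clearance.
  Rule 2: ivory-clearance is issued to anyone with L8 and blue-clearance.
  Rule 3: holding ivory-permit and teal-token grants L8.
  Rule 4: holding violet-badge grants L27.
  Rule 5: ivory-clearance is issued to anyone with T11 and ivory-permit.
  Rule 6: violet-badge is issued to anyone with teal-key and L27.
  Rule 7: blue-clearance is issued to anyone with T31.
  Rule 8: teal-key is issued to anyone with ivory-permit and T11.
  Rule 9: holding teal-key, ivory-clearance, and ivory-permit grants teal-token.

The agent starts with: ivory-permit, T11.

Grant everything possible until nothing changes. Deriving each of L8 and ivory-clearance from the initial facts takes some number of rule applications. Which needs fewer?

ivory-clearance: Holding T11 and ivory-permit grants ivory-clearance (Rule 5). [1 rule application]
L8: Holding T11 and ivory-permit grants ivory-clearance (Rule 5). Holding ivory-permit and T11 grants teal-key (Rule 8). Holding teal-key, ivory-clearance, and ivory-permit grants teal-token (Rule 9). Holding ivory-permit and teal-token grants L8 (Rule 3). [4 rule applications]
ivory-clearance needs fewer.

ivory-clearance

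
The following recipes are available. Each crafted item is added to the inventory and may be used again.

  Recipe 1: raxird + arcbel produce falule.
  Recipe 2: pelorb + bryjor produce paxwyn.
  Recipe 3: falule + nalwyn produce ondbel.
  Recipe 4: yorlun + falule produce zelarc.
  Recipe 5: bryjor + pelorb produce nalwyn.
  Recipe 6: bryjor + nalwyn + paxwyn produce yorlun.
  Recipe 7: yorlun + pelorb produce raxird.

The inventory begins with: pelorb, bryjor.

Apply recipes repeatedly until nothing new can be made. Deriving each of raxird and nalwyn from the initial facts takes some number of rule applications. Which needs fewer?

nalwyn: Using Recipe 5, bryjor and pelorb make nalwyn. [1 rule application]
raxird: pelorb + bryjor → paxwyn (Recipe 2). bryjor + pelorb → nalwyn (Recipe 5). Using Recipe 6, bryjor, nalwyn, and paxwyn make yorlun. yorlun + pelorb → raxird (Recipe 7). [4 rule applications]
nalwyn needs fewer.

nalwyn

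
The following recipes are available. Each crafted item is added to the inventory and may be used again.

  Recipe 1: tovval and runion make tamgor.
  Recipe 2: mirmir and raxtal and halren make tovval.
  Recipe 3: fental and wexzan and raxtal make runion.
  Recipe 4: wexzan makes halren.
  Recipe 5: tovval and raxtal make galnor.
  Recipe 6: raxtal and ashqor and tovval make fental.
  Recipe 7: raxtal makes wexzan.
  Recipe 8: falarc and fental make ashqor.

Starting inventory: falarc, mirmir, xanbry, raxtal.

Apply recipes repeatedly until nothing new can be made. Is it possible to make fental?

No

fental would need raxtal, ashqor, and tovval (Recipe 6), but ashqor is never obtained.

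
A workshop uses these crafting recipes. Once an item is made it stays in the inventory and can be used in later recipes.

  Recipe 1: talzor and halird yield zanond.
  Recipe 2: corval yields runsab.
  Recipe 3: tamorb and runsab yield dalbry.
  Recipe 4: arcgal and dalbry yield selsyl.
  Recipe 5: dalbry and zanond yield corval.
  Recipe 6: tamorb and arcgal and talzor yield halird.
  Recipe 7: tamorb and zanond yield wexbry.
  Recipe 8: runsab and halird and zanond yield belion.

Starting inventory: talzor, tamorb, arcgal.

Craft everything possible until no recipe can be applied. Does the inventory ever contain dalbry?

No

dalbry would need tamorb and runsab (Recipe 3), but runsab is never obtained.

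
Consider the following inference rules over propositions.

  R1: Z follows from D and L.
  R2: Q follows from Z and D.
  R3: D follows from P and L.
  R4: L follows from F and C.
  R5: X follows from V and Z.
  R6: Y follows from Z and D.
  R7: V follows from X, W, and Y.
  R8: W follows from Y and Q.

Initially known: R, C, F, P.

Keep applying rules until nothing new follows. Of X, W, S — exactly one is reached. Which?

From F and C, R4 gives L.
From P and L, R3 gives D.
From D and L, R1 gives Z.
From Z and D, R2 gives Q.
Z and D hold, so Y follows (R6).
Y and Q hold, so W follows (R8).
No rule produces S, and it is not given. X would need V and Z (R5), but V is never established.

W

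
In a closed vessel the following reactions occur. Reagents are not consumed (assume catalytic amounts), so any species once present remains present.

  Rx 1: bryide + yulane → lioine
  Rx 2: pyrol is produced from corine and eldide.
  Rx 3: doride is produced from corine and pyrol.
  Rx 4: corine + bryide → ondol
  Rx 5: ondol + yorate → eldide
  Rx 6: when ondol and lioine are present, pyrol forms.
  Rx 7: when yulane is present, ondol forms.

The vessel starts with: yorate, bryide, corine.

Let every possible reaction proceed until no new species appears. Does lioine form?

lioine would need bryide and yulane (Rx 1), but yulane never forms.

No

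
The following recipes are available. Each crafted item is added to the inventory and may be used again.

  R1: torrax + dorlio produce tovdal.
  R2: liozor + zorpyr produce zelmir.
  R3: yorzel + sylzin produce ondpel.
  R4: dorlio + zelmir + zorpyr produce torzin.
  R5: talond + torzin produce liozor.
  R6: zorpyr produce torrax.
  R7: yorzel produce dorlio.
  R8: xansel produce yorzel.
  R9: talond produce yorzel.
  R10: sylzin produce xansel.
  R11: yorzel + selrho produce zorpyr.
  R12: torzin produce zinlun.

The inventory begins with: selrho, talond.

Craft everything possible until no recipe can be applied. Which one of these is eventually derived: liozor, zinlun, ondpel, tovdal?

tovdal

talond → yorzel (R9).
Using R7, yorzel makes dorlio.
yorzel + selrho → zorpyr (R11).
zorpyr → torrax (R6).
torrax + dorlio → tovdal (R1).
liozor would need talond and torzin (R5), but torzin is never obtained. zinlun would need torzin (R12), but torzin is never obtained. ondpel would need yorzel and sylzin (R3), but sylzin is never obtained.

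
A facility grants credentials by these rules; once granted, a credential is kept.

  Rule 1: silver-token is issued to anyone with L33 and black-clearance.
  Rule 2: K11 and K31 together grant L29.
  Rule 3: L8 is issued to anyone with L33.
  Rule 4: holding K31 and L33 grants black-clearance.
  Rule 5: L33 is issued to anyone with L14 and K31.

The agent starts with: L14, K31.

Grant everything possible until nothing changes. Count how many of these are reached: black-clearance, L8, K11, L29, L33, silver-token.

Holding L14 and K31 grants L33 (Rule 5).
Holding L33 grants L8 (Rule 3).
Holding K31 and L33 grants black-clearance (Rule 4).
Holding L33 and black-clearance grants silver-token (Rule 1).
black-clearance: reached.
L8: reached.
No rule produces K11, and it is not given.
L29 would need K11 and K31 (Rule 2), but K11 is never granted.
L33: reached.
silver-token: reached.
Reached: black-clearance, L8, L33, and silver-token — 4 of the 6.

4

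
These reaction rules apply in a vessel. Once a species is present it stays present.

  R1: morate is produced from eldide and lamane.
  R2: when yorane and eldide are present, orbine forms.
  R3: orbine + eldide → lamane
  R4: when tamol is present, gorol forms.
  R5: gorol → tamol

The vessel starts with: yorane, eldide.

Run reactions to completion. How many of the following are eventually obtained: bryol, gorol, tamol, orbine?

yorane and eldide present → orbine forms (R2).
No rule produces bryol, and it is not given.
gorol would need tamol (R4), but tamol never forms.
tamol would need gorol (R5), but gorol never forms.
orbine: reached.
Reached: orbine — 1 of the 4.

1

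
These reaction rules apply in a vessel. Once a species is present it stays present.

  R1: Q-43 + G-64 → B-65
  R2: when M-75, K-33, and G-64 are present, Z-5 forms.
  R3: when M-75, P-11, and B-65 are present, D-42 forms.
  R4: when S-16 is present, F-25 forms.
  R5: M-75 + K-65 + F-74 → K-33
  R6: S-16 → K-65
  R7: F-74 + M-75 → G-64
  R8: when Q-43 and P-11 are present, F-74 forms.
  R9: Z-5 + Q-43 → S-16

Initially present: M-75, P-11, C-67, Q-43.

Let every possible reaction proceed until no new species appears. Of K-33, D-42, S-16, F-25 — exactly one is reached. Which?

Q-43 and P-11 present → F-74 forms (R8).
F-74 and M-75 present → G-64 forms (R7).
Q-43 and G-64 present → B-65 forms (R1).
M-75, P-11, and B-65 present → D-42 forms (R3).
K-33 would need M-75, K-65, and F-74 (R5), but K-65 never forms. F-25 would need S-16 (R4), but S-16 never forms. S-16 would need Z-5 and Q-43 (R9), but Z-5 never forms.

D-42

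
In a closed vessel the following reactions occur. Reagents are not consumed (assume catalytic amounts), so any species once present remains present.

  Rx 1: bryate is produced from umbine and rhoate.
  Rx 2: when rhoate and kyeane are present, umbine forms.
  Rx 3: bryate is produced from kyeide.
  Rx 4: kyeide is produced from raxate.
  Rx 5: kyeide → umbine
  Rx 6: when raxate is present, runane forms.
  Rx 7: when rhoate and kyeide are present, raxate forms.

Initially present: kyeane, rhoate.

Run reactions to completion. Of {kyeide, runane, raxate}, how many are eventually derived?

kyeide would need raxate (Rx 4), but raxate never forms.
runane would need raxate (Rx 6), but raxate never forms.
raxate would need rhoate and kyeide (Rx 7), but kyeide never forms.
None of the 3 are reached.

0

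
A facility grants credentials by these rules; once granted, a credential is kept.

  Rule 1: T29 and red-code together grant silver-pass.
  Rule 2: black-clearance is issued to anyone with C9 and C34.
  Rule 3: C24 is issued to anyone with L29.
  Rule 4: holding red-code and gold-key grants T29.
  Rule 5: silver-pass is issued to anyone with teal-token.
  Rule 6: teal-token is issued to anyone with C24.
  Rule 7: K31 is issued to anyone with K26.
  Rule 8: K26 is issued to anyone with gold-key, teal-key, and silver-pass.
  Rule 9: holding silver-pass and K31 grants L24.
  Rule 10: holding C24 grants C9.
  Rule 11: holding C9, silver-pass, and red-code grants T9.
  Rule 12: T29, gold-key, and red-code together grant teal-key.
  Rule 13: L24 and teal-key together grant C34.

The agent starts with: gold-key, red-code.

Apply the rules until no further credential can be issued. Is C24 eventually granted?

No

C24 would need L29 (Rule 3), but L29 is never granted.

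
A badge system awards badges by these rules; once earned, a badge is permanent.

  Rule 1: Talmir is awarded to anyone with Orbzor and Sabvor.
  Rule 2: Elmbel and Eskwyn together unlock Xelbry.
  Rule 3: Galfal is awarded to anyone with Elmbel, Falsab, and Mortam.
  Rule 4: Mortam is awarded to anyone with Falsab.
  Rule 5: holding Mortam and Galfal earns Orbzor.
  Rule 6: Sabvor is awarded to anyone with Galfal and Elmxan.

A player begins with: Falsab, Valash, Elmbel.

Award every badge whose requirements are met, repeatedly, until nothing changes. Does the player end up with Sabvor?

No

Sabvor would need Galfal and Elmxan (Rule 6), but Elmxan is never earned.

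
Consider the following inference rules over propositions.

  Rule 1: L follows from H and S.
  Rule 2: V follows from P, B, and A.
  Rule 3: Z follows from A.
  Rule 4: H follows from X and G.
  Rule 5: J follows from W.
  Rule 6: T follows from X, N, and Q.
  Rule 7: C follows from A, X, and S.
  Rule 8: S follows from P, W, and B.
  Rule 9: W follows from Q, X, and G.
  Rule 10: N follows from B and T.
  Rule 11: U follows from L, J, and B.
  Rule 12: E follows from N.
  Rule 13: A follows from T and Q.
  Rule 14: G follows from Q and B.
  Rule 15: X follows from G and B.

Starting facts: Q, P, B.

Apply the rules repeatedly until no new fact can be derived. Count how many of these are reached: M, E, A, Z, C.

No rule produces M, and it is not given.
E would need N (Rule 12), but N is never established.
A would need T and Q (Rule 13), but T is never established.
Z would need A (Rule 3), but A is never established.
C would need A, X, and S (Rule 7), but A is never established.
None of the 5 are reached.

0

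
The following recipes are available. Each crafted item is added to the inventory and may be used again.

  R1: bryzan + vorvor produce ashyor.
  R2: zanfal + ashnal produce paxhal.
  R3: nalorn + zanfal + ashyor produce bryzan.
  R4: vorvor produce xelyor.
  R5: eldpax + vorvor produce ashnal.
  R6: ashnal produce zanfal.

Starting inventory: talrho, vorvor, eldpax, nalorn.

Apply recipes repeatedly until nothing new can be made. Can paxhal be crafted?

Using R5, eldpax and vorvor make ashnal.
ashnal → zanfal (R6).
zanfal + ashnal → paxhal (R2).

Yes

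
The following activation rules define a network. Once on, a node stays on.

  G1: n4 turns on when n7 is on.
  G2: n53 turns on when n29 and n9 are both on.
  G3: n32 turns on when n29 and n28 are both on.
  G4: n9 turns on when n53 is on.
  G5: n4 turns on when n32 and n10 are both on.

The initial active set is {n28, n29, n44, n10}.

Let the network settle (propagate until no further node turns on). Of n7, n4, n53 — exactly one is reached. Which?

n29 and n28 are on, so n32 turns on (G3).
G5: n32 and n10 on → n4 on.
No rule produces n7, and it is not given. n53 would need n29 and n9 (G2), but n9 never turns on.

n4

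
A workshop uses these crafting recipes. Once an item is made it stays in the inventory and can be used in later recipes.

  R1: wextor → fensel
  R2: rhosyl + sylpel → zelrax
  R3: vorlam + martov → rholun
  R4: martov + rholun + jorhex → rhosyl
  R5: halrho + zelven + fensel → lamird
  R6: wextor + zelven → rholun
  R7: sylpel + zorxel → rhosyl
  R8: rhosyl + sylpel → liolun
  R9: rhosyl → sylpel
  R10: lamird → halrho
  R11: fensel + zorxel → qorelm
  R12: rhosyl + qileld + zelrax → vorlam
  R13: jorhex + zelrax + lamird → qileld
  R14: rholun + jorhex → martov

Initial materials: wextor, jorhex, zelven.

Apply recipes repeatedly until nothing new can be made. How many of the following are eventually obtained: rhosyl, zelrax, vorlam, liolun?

3

wextor + zelven → rholun (R6).
rholun + jorhex → martov (R14).
martov + rholun + jorhex → rhosyl (R4).
Using R9, rhosyl makes sylpel.
Using R8, rhosyl and sylpel make liolun.
Using R2, rhosyl and sylpel make zelrax.
rhosyl: reached.
zelrax: reached.
vorlam would need rhosyl, qileld, and zelrax (R12), but qileld is never obtained.
liolun: reached.
Reached: rhosyl, zelrax, and liolun — 3 of the 4.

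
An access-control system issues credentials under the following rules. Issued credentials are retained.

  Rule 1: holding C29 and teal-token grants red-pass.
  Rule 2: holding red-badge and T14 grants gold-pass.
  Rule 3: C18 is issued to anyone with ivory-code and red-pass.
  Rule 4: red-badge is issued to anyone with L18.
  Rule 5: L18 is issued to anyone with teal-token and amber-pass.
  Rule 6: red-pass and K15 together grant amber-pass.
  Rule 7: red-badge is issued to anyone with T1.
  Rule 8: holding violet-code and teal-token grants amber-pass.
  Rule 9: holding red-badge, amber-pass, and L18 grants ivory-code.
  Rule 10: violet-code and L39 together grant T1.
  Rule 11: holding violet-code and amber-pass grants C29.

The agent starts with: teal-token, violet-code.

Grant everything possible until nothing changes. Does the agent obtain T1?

T1 would need violet-code and L39 (Rule 10), but L39 is never granted.

No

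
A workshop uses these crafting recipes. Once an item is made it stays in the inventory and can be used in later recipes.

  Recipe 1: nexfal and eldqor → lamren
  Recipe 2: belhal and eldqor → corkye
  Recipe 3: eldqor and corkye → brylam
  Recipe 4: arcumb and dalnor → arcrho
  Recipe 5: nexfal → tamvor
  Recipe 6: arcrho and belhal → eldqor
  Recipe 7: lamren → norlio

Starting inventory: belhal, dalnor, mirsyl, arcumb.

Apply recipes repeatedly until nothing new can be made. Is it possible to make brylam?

Yes

arcumb and dalnor → arcrho (Recipe 4).
Using Recipe 6, arcrho and belhal make eldqor.
Using Recipe 2, belhal and eldqor make corkye.
Using Recipe 3, eldqor and corkye make brylam.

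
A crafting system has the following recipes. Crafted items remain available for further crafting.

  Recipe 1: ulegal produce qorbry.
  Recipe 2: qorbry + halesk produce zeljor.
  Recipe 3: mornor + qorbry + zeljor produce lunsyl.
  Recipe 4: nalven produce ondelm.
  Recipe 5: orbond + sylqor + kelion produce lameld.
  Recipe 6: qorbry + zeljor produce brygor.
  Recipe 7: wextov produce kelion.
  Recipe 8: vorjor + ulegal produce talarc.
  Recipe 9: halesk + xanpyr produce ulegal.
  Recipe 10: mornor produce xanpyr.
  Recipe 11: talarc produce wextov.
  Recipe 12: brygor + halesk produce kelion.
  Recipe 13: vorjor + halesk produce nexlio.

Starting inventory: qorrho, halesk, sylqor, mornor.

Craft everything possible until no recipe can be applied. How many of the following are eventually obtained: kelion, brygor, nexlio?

mornor → xanpyr (Recipe 10).
Using Recipe 9, halesk and xanpyr make ulegal.
Using Recipe 1, ulegal makes qorbry.
qorbry + halesk → zeljor (Recipe 2).
Using Recipe 6, qorbry and zeljor make brygor.
Using Recipe 12, brygor and halesk make kelion.
kelion: reached.
brygor: reached.
nexlio would need vorjor and halesk (Recipe 13), but vorjor is never obtained.
Reached: kelion and brygor — 2 of the 3.

2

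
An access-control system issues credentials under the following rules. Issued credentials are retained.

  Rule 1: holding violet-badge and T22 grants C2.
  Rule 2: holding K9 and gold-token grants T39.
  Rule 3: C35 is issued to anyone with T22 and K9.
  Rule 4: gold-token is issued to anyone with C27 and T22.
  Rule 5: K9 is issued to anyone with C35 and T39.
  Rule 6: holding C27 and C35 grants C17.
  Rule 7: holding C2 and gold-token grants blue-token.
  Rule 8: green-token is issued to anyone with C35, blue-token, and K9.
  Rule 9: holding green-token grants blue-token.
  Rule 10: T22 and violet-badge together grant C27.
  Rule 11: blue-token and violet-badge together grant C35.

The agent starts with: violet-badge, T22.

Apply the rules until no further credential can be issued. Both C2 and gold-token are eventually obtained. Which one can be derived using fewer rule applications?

C2

C2: Holding violet-badge and T22 grants C2 (Rule 1). [1 rule application]
gold-token: Holding T22 and violet-badge grants C27 (Rule 10). Holding C27 and T22 grants gold-token (Rule 4). [2 rule applications]
C2 needs fewer.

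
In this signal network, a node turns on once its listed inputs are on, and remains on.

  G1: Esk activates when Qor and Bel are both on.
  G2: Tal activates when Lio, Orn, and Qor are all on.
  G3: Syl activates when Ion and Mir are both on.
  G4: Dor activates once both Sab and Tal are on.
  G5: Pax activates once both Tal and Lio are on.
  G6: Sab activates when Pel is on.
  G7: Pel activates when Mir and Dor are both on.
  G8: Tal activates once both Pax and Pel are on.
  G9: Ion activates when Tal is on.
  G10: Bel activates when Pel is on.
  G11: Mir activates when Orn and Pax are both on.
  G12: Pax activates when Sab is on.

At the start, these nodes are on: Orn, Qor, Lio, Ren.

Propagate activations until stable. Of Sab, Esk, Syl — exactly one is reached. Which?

G2: Lio, Orn, and Qor on → Tal on.
Tal and Lio are on, so Pax activates (G5).
G9: Tal on → Ion on.
Orn and Pax are on, so Mir activates (G11).
Ion and Mir are on, so Syl activates (G3).
Esk would need Qor and Bel (G1), but Bel never turns on. Sab would need Pel (G6), but Pel never turns on.

Syl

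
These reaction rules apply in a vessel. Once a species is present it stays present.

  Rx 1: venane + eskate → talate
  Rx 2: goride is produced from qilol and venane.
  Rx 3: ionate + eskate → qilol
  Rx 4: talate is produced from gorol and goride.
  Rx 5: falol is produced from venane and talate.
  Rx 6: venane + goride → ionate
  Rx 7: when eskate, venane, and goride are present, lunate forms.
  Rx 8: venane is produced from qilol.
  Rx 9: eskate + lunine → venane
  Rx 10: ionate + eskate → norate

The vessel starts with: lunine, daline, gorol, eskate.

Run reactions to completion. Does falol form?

eskate and lunine present → venane forms (Rx 9).
venane and eskate present → talate forms (Rx 1).
venane and talate present → falol forms (Rx 5).

Yes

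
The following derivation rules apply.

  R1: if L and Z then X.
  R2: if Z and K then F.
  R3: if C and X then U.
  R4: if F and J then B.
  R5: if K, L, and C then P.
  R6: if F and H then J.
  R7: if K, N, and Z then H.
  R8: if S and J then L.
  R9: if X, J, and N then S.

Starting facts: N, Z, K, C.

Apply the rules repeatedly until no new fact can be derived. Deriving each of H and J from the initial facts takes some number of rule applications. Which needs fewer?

H: From K, N, and Z, R7 gives H. [1 rule application]
J: K, N, and Z hold, so H follows (R7). Z and K hold, so F follows (R2). From F and H, R6 gives J. [3 rule applications]
H needs fewer.

H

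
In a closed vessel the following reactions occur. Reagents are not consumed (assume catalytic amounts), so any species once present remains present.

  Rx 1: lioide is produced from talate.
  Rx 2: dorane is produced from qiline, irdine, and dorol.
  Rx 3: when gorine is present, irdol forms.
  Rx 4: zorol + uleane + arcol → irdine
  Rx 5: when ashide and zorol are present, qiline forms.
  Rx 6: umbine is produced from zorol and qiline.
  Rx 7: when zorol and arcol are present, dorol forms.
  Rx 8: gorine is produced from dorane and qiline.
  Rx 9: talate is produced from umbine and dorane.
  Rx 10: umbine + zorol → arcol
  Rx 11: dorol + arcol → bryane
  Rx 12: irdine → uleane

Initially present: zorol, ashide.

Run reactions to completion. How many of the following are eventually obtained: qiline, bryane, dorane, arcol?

ashide and zorol present → qiline forms (Rx 5).
zorol and qiline present → umbine forms (Rx 6).
umbine and zorol present → arcol forms (Rx 10).
zorol and arcol present → dorol forms (Rx 7).
dorol and arcol present → bryane forms (Rx 11).
qiline: reached.
bryane: reached.
dorane would need qiline, irdine, and dorol (Rx 2), but irdine never forms.
arcol: reached.
Reached: qiline, bryane, and arcol — 3 of the 4.

3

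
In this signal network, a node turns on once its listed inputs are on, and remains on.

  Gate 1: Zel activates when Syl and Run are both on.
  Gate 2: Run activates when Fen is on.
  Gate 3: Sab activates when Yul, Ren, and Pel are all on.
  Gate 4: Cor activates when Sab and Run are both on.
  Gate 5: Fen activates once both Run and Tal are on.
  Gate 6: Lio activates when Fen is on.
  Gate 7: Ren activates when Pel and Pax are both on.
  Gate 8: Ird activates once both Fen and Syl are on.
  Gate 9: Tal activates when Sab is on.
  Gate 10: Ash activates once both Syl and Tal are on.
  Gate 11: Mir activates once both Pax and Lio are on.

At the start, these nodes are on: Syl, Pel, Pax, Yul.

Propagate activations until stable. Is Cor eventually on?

No

Cor would need Sab and Run (Gate 4), but Run never turns on.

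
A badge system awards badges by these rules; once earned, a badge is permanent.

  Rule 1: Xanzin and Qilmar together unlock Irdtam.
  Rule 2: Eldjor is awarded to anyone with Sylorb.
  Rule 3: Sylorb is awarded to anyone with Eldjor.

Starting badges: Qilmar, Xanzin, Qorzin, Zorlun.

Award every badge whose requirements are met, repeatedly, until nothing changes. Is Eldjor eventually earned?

Eldjor would need Sylorb (Rule 2), but Sylorb is never earned.

No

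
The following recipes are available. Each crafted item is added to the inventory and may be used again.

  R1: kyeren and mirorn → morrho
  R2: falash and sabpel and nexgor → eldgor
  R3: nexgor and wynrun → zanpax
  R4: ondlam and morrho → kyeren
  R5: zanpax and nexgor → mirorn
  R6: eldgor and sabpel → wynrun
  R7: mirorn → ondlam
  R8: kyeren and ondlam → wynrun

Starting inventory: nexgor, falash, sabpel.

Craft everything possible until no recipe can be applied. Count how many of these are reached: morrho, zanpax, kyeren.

1

Using R2, falash, sabpel, and nexgor make eldgor.
eldgor and sabpel → wynrun (R6).
Using R3, nexgor and wynrun make zanpax.
morrho would need kyeren and mirorn (R1), but kyeren is never obtained.
zanpax: reached.
kyeren would need ondlam and morrho (R4), but morrho is never obtained.
Reached: zanpax — 1 of the 3.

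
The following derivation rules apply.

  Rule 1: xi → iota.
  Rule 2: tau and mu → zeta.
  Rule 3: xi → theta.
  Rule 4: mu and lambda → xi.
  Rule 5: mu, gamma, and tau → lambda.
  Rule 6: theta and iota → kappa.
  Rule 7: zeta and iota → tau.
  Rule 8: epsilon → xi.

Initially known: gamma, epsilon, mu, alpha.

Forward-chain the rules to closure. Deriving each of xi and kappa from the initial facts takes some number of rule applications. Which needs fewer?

xi: From epsilon, Rule 8 gives xi. [1 rule application]
kappa: From epsilon, Rule 8 gives xi. From xi, Rule 3 gives theta. xi holds, so iota follows (Rule 1). From theta and iota, Rule 6 gives kappa. [4 rule applications]
xi needs fewer.

xi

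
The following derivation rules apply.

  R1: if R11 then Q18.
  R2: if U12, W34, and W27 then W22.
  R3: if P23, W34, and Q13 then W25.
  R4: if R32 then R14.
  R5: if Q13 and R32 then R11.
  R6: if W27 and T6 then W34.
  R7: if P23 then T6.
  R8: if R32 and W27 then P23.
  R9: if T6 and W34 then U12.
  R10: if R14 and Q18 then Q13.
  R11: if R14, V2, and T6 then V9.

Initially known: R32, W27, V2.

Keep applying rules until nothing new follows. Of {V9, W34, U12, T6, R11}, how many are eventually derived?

From R32 and W27, R8 gives P23.
From R32, R4 gives R14.
From P23, R7 gives T6.
R14, V2, and T6 hold, so V9 follows (R11).
W27 and T6 hold, so W34 follows (R6).
T6 and W34 hold, so U12 follows (R9).
V9: reached.
W34: reached.
U12: reached.
T6: reached.
R11 would need Q13 and R32 (R5), but Q13 is never established.
Reached: V9, W34, U12, and T6 — 4 of the 5.

4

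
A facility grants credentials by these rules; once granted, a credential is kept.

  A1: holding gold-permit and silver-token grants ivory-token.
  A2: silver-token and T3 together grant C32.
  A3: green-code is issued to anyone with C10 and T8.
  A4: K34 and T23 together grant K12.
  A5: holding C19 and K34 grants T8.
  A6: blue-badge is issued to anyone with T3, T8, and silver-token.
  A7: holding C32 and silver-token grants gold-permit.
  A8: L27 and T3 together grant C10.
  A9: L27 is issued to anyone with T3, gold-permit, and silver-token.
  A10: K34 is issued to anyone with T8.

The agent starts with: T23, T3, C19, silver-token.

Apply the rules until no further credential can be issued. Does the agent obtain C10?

Yes

Holding silver-token and T3 grants C32 (A2).
Holding C32 and silver-token grants gold-permit (A7).
Holding T3, gold-permit, and silver-token grants L27 (A9).
Holding L27 and T3 grants C10 (A8).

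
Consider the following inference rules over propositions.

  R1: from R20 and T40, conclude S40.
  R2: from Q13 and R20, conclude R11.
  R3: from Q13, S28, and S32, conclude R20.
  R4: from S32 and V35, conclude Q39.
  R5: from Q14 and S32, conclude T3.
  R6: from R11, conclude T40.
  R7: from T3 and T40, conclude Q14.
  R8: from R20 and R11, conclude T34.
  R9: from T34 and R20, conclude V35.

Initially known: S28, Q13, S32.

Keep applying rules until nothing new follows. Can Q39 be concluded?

Yes

From Q13, S28, and S32, R3 gives R20.
Q13 and R20 hold, so R11 follows (R2).
From R20 and R11, R8 gives T34.
T34 and R20 hold, so V35 follows (R9).
From S32 and V35, R4 gives Q39.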